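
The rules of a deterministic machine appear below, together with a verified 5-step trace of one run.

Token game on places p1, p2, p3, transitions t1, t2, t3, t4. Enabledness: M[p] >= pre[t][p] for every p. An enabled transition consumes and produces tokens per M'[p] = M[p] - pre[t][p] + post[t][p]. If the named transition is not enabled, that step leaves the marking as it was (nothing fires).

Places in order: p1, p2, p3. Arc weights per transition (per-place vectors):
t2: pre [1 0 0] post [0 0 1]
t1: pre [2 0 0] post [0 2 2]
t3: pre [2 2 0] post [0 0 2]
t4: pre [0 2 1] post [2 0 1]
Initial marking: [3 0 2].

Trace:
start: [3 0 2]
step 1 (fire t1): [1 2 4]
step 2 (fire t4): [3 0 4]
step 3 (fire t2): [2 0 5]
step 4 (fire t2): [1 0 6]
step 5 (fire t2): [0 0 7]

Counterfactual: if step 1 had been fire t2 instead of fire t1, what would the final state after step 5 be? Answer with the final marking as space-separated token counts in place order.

0 0 5

(re-executing from step 1 with the substitution; state before step 1: [3 0 2])
step 1 (fire t2): [2 0 3]
step 2 (fire t4): [2 0 3]
step 3 (fire t2): [1 0 4]
step 4 (fire t2): [0 0 5]
step 5 (fire t2): [0 0 5]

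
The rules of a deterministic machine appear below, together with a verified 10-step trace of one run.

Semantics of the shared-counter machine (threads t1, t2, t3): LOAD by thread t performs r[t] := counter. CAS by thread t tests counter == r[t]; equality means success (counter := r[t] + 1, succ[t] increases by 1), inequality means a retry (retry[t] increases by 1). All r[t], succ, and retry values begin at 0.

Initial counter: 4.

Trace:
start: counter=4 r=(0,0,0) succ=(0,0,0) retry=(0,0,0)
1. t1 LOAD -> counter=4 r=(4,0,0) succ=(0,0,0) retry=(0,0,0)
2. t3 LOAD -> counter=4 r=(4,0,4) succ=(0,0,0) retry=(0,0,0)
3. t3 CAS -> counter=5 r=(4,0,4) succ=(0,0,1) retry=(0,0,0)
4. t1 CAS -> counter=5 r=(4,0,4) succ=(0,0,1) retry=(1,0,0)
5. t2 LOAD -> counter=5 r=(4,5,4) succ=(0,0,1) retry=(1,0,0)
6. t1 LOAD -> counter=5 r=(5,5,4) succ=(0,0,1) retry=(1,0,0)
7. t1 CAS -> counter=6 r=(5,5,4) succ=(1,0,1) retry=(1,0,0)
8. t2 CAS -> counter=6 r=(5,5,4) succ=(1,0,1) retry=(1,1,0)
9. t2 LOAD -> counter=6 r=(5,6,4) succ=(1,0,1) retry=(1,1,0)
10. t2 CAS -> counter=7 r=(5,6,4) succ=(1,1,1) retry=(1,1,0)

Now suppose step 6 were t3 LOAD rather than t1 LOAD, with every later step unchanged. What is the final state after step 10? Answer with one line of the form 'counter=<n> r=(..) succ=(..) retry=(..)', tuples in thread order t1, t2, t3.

counter=7 r=(4,6,5) succ=(0,2,1) retry=(2,0,0)

(re-executing from step 6 with the substitution; state before step 6: counter=5 r=(4,5,4) succ=(0,0,1) retry=(1,0,0))
6. t3 LOAD -> counter=5 r=(4,5,5) succ=(0,0,1) retry=(1,0,0)
7. t1 CAS -> counter=5 r=(4,5,5) succ=(0,0,1) retry=(2,0,0)
8. t2 CAS -> counter=6 r=(4,5,5) succ=(0,1,1) retry=(2,0,0)
9. t2 LOAD -> counter=6 r=(4,6,5) succ=(0,1,1) retry=(2,0,0)
10. t2 CAS -> counter=7 r=(4,6,5) succ=(0,2,1) retry=(2,0,0)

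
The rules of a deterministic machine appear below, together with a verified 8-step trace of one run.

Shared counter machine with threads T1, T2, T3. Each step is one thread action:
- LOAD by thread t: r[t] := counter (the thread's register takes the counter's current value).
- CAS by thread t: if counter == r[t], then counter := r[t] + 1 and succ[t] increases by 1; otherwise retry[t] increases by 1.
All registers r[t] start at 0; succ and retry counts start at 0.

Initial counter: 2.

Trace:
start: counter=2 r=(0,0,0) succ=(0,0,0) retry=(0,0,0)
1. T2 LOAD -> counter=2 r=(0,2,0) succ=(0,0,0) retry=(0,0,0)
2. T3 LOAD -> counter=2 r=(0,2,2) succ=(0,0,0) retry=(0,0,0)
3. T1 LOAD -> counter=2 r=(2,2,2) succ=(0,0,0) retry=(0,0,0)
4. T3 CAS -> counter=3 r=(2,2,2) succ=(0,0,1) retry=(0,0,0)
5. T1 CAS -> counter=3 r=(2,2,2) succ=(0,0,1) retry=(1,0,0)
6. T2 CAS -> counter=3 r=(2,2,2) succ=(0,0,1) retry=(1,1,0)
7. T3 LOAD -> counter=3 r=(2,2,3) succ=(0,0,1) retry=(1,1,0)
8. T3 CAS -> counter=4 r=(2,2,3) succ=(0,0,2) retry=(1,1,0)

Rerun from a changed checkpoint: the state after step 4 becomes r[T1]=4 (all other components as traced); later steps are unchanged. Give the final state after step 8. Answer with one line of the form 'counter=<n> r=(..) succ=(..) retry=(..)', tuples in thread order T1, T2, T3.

state after step 4 := counter=3 r=(4,2,2) succ=(0,0,1) retry=(0,0,0)
5. T1 CAS -> counter=3 r=(4,2,2) succ=(0,0,1) retry=(1,0,0)
6. T2 CAS -> counter=3 r=(4,2,2) succ=(0,0,1) retry=(1,1,0)
7. T3 LOAD -> counter=3 r=(4,2,3) succ=(0,0,1) retry=(1,1,0)
8. T3 CAS -> counter=4 r=(4,2,3) succ=(0,0,2) retry=(1,1,0)

counter=4 r=(4,2,3) succ=(0,0,2) retry=(1,1,0)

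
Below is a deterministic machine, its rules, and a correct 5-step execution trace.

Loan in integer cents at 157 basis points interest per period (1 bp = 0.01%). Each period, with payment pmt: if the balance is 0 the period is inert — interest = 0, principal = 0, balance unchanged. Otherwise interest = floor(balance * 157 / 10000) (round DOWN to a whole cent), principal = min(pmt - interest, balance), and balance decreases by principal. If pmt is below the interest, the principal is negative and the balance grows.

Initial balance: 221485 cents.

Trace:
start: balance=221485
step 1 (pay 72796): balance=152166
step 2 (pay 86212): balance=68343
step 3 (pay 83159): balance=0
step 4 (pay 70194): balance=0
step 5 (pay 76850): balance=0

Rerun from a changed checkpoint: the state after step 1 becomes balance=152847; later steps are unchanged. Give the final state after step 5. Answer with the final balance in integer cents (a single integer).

0

state after step 1 := balance=152847
step 2 (pay 86212): balance=69034
step 3 (pay 83159): balance=0
step 4 (pay 70194): balance=0
step 5 (pay 76850): balance=0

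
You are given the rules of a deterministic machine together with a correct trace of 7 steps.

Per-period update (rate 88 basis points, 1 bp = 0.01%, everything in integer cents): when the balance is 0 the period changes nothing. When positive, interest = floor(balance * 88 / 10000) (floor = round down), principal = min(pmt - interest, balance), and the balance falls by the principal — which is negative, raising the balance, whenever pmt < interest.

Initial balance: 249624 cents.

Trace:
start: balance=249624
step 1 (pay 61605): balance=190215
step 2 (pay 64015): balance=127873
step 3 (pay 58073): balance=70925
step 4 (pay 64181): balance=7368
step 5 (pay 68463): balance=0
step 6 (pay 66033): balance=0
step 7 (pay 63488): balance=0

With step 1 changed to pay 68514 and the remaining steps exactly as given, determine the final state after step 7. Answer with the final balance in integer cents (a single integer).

(re-executing from step 1 with the substitution; state before step 1: balance=249624)
step 1 (pay 68514): balance=183306
step 2 (pay 64015): balance=120904
step 3 (pay 58073): balance=63894
step 4 (pay 64181): balance=275
step 5 (pay 68463): balance=0
step 6 (pay 66033): balance=0
step 7 (pay 63488): balance=0

0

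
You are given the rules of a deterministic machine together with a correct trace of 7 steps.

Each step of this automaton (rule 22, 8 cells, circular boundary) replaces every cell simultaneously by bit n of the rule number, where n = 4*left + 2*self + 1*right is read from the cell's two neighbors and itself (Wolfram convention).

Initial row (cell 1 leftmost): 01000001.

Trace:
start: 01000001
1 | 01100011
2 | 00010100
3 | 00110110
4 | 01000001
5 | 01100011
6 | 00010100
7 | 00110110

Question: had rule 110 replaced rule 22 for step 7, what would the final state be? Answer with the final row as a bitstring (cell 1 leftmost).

00111100

(re-executing step 7 under rule 110; state before step 7: 00010100)
7 | 00111100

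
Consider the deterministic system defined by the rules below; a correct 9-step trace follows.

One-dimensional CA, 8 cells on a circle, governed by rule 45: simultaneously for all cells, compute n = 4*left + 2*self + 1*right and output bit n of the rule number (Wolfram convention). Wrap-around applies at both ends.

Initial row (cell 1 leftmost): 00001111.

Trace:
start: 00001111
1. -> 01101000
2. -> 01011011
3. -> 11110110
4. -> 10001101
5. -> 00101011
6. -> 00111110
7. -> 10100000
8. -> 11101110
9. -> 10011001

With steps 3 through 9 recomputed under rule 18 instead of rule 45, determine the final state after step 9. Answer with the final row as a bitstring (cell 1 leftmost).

00000000

(re-executing steps 3..9 under rule 18; state before step 3: 01011011)
3. -> 00000000
4. -> 00000000
5. -> 00000000
6. -> 00000000
7. -> 00000000
8. -> 00000000
9. -> 00000000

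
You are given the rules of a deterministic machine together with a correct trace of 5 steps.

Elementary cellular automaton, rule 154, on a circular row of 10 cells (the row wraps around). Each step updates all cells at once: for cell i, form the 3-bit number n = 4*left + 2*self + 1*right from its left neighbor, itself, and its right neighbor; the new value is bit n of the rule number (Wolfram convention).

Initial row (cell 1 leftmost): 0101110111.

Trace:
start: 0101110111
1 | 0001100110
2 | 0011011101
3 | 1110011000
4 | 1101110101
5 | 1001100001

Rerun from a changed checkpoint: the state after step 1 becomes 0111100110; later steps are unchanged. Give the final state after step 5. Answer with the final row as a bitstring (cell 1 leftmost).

1001100111

state after step 1 := 0111100110
2 | 1111011101
3 | 1110011001
4 | 1101110111
5 | 1001100111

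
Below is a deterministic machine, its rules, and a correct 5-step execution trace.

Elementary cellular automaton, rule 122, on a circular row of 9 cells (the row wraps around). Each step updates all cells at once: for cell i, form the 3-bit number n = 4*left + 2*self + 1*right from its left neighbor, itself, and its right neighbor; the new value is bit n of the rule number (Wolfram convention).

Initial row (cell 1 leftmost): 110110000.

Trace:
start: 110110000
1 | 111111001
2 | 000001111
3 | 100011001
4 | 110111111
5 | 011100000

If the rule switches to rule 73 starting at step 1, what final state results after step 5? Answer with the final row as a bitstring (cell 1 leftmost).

110110110

(re-executing steps 1..5 under rule 73; state before step 1: 110110000)
1 | 110110110
2 | 110110110
3 | 110110110
4 | 110110110
5 | 110110110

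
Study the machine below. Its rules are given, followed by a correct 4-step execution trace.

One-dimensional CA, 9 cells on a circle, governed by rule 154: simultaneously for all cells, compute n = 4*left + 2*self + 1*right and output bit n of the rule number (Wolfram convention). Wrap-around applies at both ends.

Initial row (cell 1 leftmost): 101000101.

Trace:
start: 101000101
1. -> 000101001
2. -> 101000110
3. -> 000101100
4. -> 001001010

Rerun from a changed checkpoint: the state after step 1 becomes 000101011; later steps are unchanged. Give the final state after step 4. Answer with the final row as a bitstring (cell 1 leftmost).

001011010

state after step 1 := 000101011
2. -> 101000010
3. -> 000100100
4. -> 001011010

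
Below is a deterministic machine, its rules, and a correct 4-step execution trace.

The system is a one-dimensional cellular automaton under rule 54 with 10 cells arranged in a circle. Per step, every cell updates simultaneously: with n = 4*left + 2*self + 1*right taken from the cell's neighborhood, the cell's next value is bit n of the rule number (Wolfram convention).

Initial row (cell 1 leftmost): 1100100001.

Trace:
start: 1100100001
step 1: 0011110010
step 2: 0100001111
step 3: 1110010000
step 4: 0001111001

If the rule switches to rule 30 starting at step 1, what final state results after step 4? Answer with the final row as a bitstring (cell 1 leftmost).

(re-executing steps 1..4 under rule 30; state before step 1: 1100100001)
step 1: 0011110011
step 2: 1110001110
step 3: 1001011000
step 4: 1111010101

1111010101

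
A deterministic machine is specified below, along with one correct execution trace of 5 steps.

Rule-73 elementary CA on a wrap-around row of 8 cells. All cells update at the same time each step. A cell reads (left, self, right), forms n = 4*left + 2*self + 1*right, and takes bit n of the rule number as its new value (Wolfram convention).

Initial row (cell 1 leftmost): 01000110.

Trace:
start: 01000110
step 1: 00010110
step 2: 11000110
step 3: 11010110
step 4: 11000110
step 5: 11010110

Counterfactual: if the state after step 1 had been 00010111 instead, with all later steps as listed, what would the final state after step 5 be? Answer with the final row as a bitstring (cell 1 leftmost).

state after step 1 := 00010111
step 2: 01000101
step 3: 00010000
step 4: 11000111
step 5: 01010100

01010100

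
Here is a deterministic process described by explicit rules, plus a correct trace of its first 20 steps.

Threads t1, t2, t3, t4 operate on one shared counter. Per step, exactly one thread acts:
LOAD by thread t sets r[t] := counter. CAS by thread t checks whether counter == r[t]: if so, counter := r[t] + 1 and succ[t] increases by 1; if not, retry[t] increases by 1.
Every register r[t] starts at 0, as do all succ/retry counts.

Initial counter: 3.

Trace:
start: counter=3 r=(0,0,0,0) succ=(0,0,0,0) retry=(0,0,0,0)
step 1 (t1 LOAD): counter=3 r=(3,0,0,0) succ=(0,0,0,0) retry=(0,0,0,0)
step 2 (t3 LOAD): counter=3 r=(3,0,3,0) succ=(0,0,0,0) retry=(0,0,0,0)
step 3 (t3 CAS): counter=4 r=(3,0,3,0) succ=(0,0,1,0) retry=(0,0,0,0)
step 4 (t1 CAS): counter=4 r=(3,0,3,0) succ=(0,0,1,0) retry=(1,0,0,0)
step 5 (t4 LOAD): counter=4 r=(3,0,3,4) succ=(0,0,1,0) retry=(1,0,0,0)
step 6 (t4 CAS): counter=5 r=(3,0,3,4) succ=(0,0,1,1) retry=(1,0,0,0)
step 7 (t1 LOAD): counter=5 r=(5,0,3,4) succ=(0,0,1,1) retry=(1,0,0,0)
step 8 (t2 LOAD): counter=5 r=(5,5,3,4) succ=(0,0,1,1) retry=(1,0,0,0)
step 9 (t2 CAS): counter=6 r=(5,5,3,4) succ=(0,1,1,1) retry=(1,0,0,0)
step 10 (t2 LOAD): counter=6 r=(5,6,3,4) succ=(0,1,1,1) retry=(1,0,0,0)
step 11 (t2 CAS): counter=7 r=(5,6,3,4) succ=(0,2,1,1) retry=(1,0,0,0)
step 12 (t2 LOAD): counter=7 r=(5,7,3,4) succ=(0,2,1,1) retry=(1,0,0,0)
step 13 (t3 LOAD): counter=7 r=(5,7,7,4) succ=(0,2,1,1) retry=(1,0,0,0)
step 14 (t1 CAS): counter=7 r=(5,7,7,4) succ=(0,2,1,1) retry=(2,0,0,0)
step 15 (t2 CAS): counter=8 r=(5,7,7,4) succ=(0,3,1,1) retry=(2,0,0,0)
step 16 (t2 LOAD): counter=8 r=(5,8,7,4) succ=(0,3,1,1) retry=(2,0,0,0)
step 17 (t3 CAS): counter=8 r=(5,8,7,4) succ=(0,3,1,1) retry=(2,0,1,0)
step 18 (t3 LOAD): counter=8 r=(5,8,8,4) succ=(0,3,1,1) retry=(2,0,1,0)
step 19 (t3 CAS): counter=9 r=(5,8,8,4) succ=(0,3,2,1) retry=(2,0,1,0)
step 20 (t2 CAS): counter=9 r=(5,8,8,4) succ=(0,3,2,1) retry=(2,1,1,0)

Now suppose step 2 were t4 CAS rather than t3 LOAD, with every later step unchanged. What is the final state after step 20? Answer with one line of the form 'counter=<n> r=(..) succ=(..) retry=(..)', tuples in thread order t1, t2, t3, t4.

(re-executing from step 2 with the substitution; state before step 2: counter=3 r=(3,0,0,0) succ=(0,0,0,0) retry=(0,0,0,0))
step 2 (t4 CAS): counter=3 r=(3,0,0,0) succ=(0,0,0,0) retry=(0,0,0,1)
step 3 (t3 CAS): counter=3 r=(3,0,0,0) succ=(0,0,0,0) retry=(0,0,1,1)
step 4 (t1 CAS): counter=4 r=(3,0,0,0) succ=(1,0,0,0) retry=(0,0,1,1)
step 5 (t4 LOAD): counter=4 r=(3,0,0,4) succ=(1,0,0,0) retry=(0,0,1,1)
step 6 (t4 CAS): counter=5 r=(3,0,0,4) succ=(1,0,0,1) retry=(0,0,1,1)
step 7 (t1 LOAD): counter=5 r=(5,0,0,4) succ=(1,0,0,1) retry=(0,0,1,1)
step 8 (t2 LOAD): counter=5 r=(5,5,0,4) succ=(1,0,0,1) retry=(0,0,1,1)
step 9 (t2 CAS): counter=6 r=(5,5,0,4) succ=(1,1,0,1) retry=(0,0,1,1)
step 10 (t2 LOAD): counter=6 r=(5,6,0,4) succ=(1,1,0,1) retry=(0,0,1,1)
step 11 (t2 CAS): counter=7 r=(5,6,0,4) succ=(1,2,0,1) retry=(0,0,1,1)
step 12 (t2 LOAD): counter=7 r=(5,7,0,4) succ=(1,2,0,1) retry=(0,0,1,1)
step 13 (t3 LOAD): counter=7 r=(5,7,7,4) succ=(1,2,0,1) retry=(0,0,1,1)
step 14 (t1 CAS): counter=7 r=(5,7,7,4) succ=(1,2,0,1) retry=(1,0,1,1)
step 15 (t2 CAS): counter=8 r=(5,7,7,4) succ=(1,3,0,1) retry=(1,0,1,1)
step 16 (t2 LOAD): counter=8 r=(5,8,7,4) succ=(1,3,0,1) retry=(1,0,1,1)
step 17 (t3 CAS): counter=8 r=(5,8,7,4) succ=(1,3,0,1) retry=(1,0,2,1)
step 18 (t3 LOAD): counter=8 r=(5,8,8,4) succ=(1,3,0,1) retry=(1,0,2,1)
step 19 (t3 CAS): counter=9 r=(5,8,8,4) succ=(1,3,1,1) retry=(1,0,2,1)
step 20 (t2 CAS): counter=9 r=(5,8,8,4) succ=(1,3,1,1) retry=(1,1,2,1)

counter=9 r=(5,8,8,4) succ=(1,3,1,1) retry=(1,1,2,1)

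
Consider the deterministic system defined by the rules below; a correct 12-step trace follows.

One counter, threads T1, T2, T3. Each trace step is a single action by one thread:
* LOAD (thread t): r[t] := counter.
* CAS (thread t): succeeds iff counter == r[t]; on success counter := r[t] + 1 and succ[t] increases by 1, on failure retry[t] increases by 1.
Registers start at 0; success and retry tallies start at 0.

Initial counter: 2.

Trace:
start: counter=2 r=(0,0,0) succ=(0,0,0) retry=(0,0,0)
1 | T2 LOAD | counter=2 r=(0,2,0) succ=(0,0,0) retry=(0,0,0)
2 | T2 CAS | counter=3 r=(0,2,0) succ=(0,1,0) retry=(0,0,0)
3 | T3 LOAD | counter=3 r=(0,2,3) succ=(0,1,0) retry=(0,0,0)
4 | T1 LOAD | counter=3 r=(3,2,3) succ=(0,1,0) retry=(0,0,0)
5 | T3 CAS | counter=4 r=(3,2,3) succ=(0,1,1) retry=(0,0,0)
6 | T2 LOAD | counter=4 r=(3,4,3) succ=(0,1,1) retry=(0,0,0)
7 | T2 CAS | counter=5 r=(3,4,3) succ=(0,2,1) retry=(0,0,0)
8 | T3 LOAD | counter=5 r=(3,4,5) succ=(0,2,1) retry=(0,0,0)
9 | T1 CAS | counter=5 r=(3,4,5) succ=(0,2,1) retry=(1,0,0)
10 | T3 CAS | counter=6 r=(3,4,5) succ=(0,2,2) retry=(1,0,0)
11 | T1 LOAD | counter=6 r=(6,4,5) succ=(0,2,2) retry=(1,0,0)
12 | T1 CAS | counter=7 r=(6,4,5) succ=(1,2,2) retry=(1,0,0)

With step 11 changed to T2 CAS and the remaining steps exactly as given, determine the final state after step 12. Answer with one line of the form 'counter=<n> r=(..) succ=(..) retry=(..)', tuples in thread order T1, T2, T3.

(re-executing from step 11 with the substitution; state before step 11: counter=6 r=(3,4,5) succ=(0,2,2) retry=(1,0,0))
11 | T2 CAS | counter=6 r=(3,4,5) succ=(0,2,2) retry=(1,1,0)
12 | T1 CAS | counter=6 r=(3,4,5) succ=(0,2,2) retry=(2,1,0)

counter=6 r=(3,4,5) succ=(0,2,2) retry=(2,1,0)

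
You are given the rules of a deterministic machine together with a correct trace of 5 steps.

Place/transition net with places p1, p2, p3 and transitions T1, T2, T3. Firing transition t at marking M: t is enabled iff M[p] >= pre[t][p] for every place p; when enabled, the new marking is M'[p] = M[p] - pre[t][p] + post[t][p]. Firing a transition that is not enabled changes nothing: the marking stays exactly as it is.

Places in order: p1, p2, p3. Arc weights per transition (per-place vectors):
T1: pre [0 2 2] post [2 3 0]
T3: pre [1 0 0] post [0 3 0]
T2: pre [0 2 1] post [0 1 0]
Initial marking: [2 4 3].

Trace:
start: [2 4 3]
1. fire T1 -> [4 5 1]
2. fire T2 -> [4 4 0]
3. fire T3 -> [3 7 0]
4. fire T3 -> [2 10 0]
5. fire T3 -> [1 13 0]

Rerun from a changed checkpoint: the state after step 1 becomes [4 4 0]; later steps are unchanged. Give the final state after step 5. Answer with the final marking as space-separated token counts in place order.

state after step 1 := [4 4 0]
2. fire T2 -> [4 4 0]
3. fire T3 -> [3 7 0]
4. fire T3 -> [2 10 0]
5. fire T3 -> [1 13 0]

1 13 0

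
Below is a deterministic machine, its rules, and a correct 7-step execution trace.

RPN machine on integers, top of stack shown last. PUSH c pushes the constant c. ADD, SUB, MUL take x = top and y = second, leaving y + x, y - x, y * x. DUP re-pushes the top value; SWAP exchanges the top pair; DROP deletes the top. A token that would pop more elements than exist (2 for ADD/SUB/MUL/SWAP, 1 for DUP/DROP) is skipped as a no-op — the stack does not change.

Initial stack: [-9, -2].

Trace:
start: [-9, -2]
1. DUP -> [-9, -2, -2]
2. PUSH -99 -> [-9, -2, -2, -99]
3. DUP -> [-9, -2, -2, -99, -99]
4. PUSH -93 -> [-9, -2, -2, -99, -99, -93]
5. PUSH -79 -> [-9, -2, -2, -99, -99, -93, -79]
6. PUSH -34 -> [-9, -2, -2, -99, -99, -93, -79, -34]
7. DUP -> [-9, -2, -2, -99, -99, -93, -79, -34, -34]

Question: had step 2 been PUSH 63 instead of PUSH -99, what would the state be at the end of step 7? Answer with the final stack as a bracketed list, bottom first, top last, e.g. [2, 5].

(re-executing from step 2 with the substitution; state before step 2: [-9, -2, -2])
2. PUSH 63 -> [-9, -2, -2, 63]
3. DUP -> [-9, -2, -2, 63, 63]
4. PUSH -93 -> [-9, -2, -2, 63, 63, -93]
5. PUSH -79 -> [-9, -2, -2, 63, 63, -93, -79]
6. PUSH -34 -> [-9, -2, -2, 63, 63, -93, -79, -34]
7. DUP -> [-9, -2, -2, 63, 63, -93, -79, -34, -34]

[-9, -2, -2, 63, 63, -93, -79, -34, -34]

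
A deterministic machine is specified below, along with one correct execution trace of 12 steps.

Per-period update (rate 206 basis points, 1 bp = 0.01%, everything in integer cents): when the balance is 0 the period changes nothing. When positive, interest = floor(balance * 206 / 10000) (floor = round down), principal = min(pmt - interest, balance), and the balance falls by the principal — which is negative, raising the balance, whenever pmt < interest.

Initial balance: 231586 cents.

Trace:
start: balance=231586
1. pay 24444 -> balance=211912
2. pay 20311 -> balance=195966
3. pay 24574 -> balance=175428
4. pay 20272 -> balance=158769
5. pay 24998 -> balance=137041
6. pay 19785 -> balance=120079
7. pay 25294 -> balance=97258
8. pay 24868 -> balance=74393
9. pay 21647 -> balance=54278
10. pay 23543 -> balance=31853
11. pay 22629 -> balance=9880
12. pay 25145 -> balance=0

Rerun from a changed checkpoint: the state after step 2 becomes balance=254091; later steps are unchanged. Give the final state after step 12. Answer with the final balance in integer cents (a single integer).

56209

state after step 2 := balance=254091
3. pay 24574 -> balance=234751
4. pay 20272 -> balance=219314
5. pay 24998 -> balance=198833
6. pay 19785 -> balance=183143
7. pay 25294 -> balance=161621
8. pay 24868 -> balance=140082
9. pay 21647 -> balance=121320
10. pay 23543 -> balance=100276
11. pay 22629 -> balance=79712
12. pay 25145 -> balance=56209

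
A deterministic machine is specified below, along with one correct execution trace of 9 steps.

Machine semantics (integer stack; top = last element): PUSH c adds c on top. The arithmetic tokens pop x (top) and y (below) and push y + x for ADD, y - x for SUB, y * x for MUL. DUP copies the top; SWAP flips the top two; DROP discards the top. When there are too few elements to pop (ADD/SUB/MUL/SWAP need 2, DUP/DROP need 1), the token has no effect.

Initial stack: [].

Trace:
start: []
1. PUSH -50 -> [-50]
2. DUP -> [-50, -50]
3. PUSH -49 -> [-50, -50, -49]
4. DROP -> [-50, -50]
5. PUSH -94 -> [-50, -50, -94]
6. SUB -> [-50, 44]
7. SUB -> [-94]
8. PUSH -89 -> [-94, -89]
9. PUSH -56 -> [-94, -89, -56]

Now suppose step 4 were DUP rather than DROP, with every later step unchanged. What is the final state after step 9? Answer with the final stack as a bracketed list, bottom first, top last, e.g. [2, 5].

[-50, -50, -94, -89, -56]

(re-executing from step 4 with the substitution; state before step 4: [-50, -50, -49])
4. DUP -> [-50, -50, -49, -49]
5. PUSH -94 -> [-50, -50, -49, -49, -94]
6. SUB -> [-50, -50, -49, 45]
7. SUB -> [-50, -50, -94]
8. PUSH -89 -> [-50, -50, -94, -89]
9. PUSH -56 -> [-50, -50, -94, -89, -56]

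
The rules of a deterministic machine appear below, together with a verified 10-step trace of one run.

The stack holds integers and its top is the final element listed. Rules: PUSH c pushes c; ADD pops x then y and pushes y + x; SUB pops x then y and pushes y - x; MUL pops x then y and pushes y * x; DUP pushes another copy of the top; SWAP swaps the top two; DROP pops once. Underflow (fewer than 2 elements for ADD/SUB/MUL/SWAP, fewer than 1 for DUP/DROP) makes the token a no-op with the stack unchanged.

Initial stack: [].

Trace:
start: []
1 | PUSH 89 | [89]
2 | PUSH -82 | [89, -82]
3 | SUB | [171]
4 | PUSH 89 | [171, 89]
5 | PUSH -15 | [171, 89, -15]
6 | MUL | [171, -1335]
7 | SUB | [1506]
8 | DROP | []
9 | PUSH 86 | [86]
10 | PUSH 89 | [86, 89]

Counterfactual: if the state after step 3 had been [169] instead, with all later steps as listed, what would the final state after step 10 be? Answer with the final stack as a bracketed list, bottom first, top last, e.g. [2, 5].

state after step 3 := [169]
4 | PUSH 89 | [169, 89]
5 | PUSH -15 | [169, 89, -15]
6 | MUL | [169, -1335]
7 | SUB | [1504]
8 | DROP | []
9 | PUSH 86 | [86]
10 | PUSH 89 | [86, 89]

[86, 89]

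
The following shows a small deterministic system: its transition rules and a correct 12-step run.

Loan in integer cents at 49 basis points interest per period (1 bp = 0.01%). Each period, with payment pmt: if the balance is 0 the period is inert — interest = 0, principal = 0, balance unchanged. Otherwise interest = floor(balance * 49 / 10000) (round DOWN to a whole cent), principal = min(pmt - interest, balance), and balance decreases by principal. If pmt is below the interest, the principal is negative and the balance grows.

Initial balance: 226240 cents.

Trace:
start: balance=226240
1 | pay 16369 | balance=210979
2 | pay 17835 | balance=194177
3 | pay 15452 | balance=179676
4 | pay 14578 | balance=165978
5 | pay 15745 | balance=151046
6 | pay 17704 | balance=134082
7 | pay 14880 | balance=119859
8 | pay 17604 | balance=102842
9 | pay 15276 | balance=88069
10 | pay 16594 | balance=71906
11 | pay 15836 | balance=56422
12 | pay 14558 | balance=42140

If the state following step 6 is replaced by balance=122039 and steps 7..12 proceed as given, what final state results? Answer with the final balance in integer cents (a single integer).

29738

state after step 6 := balance=122039
7 | pay 14880 | balance=107756
8 | pay 17604 | balance=90680
9 | pay 15276 | balance=75848
10 | pay 16594 | balance=59625
11 | pay 15836 | balance=44081
12 | pay 14558 | balance=29738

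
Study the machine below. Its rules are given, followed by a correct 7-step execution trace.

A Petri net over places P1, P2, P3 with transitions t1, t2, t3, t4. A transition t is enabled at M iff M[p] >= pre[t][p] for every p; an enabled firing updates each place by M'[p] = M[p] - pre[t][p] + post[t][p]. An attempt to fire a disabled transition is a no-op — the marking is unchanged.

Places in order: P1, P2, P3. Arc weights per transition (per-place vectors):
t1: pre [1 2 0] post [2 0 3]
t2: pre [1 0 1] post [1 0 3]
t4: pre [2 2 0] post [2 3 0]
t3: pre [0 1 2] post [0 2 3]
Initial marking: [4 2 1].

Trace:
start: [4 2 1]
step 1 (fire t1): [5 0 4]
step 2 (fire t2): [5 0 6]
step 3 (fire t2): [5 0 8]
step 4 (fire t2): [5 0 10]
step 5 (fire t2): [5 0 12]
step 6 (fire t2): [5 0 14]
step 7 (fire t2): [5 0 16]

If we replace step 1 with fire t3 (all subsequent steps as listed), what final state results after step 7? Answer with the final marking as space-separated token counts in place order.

(re-executing from step 1 with the substitution; state before step 1: [4 2 1])
step 1 (fire t3): [4 2 1]
step 2 (fire t2): [4 2 3]
step 3 (fire t2): [4 2 5]
step 4 (fire t2): [4 2 7]
step 5 (fire t2): [4 2 9]
step 6 (fire t2): [4 2 11]
step 7 (fire t2): [4 2 13]

4 2 13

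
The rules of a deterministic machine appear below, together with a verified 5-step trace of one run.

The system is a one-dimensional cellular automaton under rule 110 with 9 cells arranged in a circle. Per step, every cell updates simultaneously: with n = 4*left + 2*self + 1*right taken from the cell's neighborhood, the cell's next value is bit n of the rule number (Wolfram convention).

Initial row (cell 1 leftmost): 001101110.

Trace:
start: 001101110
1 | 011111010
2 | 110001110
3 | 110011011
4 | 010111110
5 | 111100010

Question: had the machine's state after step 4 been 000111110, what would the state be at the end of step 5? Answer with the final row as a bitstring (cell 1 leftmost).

state after step 4 := 000111110
5 | 001100010

001100010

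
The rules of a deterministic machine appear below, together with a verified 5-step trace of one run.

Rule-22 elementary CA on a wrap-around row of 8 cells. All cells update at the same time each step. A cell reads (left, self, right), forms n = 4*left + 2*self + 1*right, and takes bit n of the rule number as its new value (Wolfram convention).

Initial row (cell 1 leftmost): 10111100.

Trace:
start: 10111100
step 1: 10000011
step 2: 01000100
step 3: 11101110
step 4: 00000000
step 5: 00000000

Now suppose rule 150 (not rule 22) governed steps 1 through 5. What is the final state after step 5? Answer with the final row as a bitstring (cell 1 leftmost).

(re-executing steps 1..5 under rule 150; state before step 1: 10111100)
step 1: 10011011
step 2: 01100001
step 3: 00010011
step 4: 10111100
step 5: 10011011

10011011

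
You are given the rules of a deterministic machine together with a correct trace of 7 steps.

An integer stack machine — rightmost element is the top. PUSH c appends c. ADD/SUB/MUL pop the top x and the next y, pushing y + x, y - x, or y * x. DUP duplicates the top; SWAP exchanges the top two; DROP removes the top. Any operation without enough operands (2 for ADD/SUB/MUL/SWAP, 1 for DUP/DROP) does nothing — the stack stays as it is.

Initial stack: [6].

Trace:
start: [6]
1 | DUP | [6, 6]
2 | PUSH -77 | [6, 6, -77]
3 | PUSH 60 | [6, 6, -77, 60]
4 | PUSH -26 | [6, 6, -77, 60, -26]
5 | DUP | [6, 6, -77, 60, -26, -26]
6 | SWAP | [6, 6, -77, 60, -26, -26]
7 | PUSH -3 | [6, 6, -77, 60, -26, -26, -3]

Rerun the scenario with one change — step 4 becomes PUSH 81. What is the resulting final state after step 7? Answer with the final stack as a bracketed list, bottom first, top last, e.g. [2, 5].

(re-executing from step 4 with the substitution; state before step 4: [6, 6, -77, 60])
4 | PUSH 81 | [6, 6, -77, 60, 81]
5 | DUP | [6, 6, -77, 60, 81, 81]
6 | SWAP | [6, 6, -77, 60, 81, 81]
7 | PUSH -3 | [6, 6, -77, 60, 81, 81, -3]

[6, 6, -77, 60, 81, 81, -3]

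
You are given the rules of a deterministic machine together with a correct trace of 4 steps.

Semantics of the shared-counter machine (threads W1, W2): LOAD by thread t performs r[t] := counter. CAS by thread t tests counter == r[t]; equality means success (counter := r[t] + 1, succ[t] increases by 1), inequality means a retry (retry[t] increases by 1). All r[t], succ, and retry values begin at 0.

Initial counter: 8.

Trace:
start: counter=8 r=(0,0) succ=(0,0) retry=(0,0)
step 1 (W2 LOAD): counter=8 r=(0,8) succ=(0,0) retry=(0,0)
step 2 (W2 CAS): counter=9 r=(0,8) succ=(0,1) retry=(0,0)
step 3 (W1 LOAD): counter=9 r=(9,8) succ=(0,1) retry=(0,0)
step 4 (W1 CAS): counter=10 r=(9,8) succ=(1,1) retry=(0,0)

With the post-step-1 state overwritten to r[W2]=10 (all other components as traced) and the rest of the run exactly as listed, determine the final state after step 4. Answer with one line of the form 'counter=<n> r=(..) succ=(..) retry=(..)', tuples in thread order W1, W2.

counter=9 r=(8,10) succ=(1,0) retry=(0,1)

state after step 1 := counter=8 r=(0,10) succ=(0,0) retry=(0,0)
step 2 (W2 CAS): counter=8 r=(0,10) succ=(0,0) retry=(0,1)
step 3 (W1 LOAD): counter=8 r=(8,10) succ=(0,0) retry=(0,1)
step 4 (W1 CAS): counter=9 r=(8,10) succ=(1,0) retry=(0,1)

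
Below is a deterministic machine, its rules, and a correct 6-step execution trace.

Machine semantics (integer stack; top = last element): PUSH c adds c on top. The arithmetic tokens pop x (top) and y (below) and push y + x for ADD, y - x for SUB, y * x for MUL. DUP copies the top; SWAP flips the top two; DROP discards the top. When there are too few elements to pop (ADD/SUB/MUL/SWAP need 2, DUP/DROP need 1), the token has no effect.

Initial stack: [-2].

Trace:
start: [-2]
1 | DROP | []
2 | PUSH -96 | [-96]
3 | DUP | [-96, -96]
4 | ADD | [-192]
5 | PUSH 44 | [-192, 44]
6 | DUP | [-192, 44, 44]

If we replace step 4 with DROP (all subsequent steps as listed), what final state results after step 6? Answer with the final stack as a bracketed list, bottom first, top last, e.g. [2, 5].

(re-executing from step 4 with the substitution; state before step 4: [-96, -96])
4 | DROP | [-96]
5 | PUSH 44 | [-96, 44]
6 | DUP | [-96, 44, 44]

[-96, 44, 44]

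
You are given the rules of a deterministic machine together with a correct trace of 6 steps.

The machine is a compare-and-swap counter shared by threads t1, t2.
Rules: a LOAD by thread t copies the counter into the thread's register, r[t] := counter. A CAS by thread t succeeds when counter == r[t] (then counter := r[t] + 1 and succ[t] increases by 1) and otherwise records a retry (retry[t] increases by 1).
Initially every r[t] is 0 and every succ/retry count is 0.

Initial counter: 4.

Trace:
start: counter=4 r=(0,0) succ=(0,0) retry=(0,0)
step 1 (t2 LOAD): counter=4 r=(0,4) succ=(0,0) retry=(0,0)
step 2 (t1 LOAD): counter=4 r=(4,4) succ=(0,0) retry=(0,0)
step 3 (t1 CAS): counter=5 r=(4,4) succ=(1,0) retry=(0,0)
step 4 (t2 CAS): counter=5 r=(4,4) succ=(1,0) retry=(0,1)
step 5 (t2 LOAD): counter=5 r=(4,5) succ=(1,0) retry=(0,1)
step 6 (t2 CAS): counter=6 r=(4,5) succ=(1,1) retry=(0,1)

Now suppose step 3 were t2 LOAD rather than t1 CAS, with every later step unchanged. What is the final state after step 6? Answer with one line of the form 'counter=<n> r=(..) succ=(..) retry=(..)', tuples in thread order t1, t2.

counter=6 r=(4,5) succ=(0,2) retry=(0,0)

(re-executing from step 3 with the substitution; state before step 3: counter=4 r=(4,4) succ=(0,0) retry=(0,0))
step 3 (t2 LOAD): counter=4 r=(4,4) succ=(0,0) retry=(0,0)
step 4 (t2 CAS): counter=5 r=(4,4) succ=(0,1) retry=(0,0)
step 5 (t2 LOAD): counter=5 r=(4,5) succ=(0,1) retry=(0,0)
step 6 (t2 CAS): counter=6 r=(4,5) succ=(0,2) retry=(0,0)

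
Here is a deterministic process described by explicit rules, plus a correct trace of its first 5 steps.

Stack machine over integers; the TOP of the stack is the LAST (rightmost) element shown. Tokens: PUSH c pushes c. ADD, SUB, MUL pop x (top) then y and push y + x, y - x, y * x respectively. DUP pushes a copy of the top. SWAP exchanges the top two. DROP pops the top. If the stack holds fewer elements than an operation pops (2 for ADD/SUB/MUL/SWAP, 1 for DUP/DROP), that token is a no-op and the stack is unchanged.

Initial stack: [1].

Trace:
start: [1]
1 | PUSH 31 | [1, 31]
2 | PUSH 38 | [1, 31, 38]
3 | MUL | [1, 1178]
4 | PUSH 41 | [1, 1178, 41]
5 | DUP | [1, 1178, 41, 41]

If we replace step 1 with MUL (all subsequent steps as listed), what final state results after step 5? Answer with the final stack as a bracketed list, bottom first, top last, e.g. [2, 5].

[38, 41, 41]

(re-executing from step 1 with the substitution; state before step 1: [1])
1 | MUL | [1]
2 | PUSH 38 | [1, 38]
3 | MUL | [38]
4 | PUSH 41 | [38, 41]
5 | DUP | [38, 41, 41]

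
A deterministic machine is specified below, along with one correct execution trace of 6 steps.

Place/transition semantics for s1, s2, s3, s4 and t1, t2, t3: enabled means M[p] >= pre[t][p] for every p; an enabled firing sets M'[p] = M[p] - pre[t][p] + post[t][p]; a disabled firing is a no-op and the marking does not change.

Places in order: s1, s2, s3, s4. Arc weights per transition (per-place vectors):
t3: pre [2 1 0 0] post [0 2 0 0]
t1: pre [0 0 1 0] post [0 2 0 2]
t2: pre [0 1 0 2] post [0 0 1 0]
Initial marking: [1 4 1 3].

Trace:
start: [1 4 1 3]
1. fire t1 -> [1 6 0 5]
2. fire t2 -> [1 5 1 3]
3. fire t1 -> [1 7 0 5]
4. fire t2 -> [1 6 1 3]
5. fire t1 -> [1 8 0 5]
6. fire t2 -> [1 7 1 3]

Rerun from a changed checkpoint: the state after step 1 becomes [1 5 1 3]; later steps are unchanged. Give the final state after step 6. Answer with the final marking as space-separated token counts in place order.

state after step 1 := [1 5 1 3]
2. fire t2 -> [1 4 2 1]
3. fire t1 -> [1 6 1 3]
4. fire t2 -> [1 5 2 1]
5. fire t1 -> [1 7 1 3]
6. fire t2 -> [1 6 2 1]

1 6 2 1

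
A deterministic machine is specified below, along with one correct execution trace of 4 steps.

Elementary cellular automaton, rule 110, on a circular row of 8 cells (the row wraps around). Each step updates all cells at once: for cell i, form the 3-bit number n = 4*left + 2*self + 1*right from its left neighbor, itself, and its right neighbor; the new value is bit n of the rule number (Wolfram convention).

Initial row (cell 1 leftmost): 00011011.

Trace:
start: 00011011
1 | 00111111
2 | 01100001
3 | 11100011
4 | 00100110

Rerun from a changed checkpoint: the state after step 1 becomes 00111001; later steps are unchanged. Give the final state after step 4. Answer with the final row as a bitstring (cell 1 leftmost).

00000000

state after step 1 := 00111001
2 | 01101011
3 | 11111111
4 | 00000000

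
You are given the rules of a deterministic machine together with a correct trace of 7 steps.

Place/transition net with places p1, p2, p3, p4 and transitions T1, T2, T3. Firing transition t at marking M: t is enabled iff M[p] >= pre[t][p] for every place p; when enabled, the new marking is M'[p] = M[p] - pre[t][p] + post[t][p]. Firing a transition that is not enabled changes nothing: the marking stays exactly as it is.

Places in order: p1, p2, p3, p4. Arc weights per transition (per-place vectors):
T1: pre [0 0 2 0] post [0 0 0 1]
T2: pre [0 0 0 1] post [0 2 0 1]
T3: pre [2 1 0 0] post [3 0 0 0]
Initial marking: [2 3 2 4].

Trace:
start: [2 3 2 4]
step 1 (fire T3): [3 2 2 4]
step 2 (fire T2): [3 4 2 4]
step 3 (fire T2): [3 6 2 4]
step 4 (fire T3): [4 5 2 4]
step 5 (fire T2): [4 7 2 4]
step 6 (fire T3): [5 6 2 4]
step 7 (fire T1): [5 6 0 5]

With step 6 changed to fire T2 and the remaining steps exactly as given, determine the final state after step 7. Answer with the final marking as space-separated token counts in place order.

(re-executing from step 6 with the substitution; state before step 6: [4 7 2 4])
step 6 (fire T2): [4 9 2 4]
step 7 (fire T1): [4 9 0 5]

4 9 0 5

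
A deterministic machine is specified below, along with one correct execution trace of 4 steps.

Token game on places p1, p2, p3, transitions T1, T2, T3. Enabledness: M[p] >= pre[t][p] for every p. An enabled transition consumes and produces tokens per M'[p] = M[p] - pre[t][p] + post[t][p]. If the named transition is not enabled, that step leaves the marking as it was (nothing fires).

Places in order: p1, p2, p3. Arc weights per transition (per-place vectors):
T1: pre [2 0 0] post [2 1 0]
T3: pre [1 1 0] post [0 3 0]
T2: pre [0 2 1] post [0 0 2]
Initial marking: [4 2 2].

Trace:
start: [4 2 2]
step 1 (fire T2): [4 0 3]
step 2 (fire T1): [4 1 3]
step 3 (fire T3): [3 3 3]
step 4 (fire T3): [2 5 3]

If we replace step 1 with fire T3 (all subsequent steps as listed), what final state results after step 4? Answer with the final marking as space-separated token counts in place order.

1 9 2

(re-executing from step 1 with the substitution; state before step 1: [4 2 2])
step 1 (fire T3): [3 4 2]
step 2 (fire T1): [3 5 2]
step 3 (fire T3): [2 7 2]
step 4 (fire T3): [1 9 2]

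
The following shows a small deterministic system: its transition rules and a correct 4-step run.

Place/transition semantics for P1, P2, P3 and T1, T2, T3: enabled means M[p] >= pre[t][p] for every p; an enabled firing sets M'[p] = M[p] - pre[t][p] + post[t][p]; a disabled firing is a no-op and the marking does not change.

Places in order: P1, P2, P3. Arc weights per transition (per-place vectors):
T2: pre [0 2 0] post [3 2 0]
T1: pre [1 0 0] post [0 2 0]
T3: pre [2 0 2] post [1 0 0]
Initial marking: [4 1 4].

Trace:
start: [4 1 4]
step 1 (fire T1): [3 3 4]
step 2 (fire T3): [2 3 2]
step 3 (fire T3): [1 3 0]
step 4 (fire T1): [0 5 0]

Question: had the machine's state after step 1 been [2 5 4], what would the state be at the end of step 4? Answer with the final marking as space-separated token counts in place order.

state after step 1 := [2 5 4]
step 2 (fire T3): [1 5 2]
step 3 (fire T3): [1 5 2]
step 4 (fire T1): [0 7 2]

0 7 2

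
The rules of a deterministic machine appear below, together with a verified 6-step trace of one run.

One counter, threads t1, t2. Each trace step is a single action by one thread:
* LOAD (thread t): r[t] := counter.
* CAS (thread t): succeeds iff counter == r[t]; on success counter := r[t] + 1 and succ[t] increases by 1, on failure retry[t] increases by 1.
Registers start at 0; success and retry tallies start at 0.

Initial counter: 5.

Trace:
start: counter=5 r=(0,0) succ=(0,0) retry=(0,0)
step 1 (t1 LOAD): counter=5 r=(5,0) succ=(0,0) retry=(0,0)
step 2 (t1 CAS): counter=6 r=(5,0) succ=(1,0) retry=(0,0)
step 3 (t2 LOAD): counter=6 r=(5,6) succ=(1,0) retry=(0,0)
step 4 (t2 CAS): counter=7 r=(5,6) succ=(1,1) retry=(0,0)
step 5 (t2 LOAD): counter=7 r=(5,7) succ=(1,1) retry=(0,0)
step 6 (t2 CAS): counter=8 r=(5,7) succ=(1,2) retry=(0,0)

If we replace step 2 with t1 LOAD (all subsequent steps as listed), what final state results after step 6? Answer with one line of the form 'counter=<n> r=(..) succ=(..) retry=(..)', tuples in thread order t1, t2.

(re-executing from step 2 with the substitution; state before step 2: counter=5 r=(5,0) succ=(0,0) retry=(0,0))
step 2 (t1 LOAD): counter=5 r=(5,0) succ=(0,0) retry=(0,0)
step 3 (t2 LOAD): counter=5 r=(5,5) succ=(0,0) retry=(0,0)
step 4 (t2 CAS): counter=6 r=(5,5) succ=(0,1) retry=(0,0)
step 5 (t2 LOAD): counter=6 r=(5,6) succ=(0,1) retry=(0,0)
step 6 (t2 CAS): counter=7 r=(5,6) succ=(0,2) retry=(0,0)

counter=7 r=(5,6) succ=(0,2) retry=(0,0)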